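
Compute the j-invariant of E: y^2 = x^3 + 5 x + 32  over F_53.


Delta = -16(4 a^3 + 27 b^2) mod 53 = 26
-1728 * (4 a)^3 = -1728 * (4*5)^3 mod 53 = 43
j = 43 * 26^(-1) mod 53 = 20

j = 20 (mod 53)


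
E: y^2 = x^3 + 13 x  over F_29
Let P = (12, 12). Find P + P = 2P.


Doubling: s = (3 x1^2 + a) / (2 y1)
s = (3*12^2 + 13) / (2*12) mod 29 = 27
x3 = s^2 - 2 x1 mod 29 = 27^2 - 2*12 = 9
y3 = s (x1 - x3) - y1 mod 29 = 27 * (12 - 9) - 12 = 11

2P = (9, 11)


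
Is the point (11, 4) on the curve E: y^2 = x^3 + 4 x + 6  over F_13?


Check whether y^2 = x^3 + 4 x + 6 (mod 13) for (x, y) = (11, 4).
LHS: y^2 = 4^2 mod 13 = 3
RHS: x^3 + 4 x + 6 = 11^3 + 4*11 + 6 mod 13 = 3
LHS = RHS

Yes, on the curve


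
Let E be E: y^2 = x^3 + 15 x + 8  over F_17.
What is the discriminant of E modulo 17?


4 a^3 + 27 b^2 = 4*15^3 + 27*8^2 = 13500 + 1728 = 15228
Delta = -16 * (15228) = -243648
Delta mod 17 = 13

Delta = 13 (mod 17)


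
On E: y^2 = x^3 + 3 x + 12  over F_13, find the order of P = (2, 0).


Compute successive multiples of P until we hit O:
  1P = (2, 0)
  2P = O

ord(P) = 2


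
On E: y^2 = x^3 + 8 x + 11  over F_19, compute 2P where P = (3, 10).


Doubling: s = (3 x1^2 + a) / (2 y1)
s = (3*3^2 + 8) / (2*10) mod 19 = 16
x3 = s^2 - 2 x1 mod 19 = 16^2 - 2*3 = 3
y3 = s (x1 - x3) - y1 mod 19 = 16 * (3 - 3) - 10 = 9

2P = (3, 9)


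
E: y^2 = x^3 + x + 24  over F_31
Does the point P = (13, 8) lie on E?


Check whether y^2 = x^3 + 1 x + 24 (mod 31) for (x, y) = (13, 8).
LHS: y^2 = 8^2 mod 31 = 2
RHS: x^3 + 1 x + 24 = 13^3 + 1*13 + 24 mod 31 = 2
LHS = RHS

Yes, on the curve


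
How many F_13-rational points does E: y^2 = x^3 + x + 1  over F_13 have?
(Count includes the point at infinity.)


For each x in F_13, count y with y^2 = x^3 + 1 x + 1 mod 13:
  x = 0: RHS = 1, y in [1, 12]  -> 2 point(s)
  x = 1: RHS = 3, y in [4, 9]  -> 2 point(s)
  x = 4: RHS = 4, y in [2, 11]  -> 2 point(s)
  x = 5: RHS = 1, y in [1, 12]  -> 2 point(s)
  x = 7: RHS = 0, y in [0]  -> 1 point(s)
  x = 8: RHS = 1, y in [1, 12]  -> 2 point(s)
  x = 10: RHS = 10, y in [6, 7]  -> 2 point(s)
  x = 11: RHS = 4, y in [2, 11]  -> 2 point(s)
  x = 12: RHS = 12, y in [5, 8]  -> 2 point(s)
Affine points: 17. Add the point at infinity: total = 18.

#E(F_13) = 18


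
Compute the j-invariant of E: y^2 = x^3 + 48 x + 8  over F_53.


Delta = -16(4 a^3 + 27 b^2) mod 53 = 15
-1728 * (4 a)^3 = -1728 * (4*48)^3 mod 53 = 10
j = 10 * 15^(-1) mod 53 = 36

j = 36 (mod 53)


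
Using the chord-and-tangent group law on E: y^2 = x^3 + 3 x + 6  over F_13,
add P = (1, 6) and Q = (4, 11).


P != Q, so use the chord formula.
s = (y2 - y1) / (x2 - x1) = (5) / (3) mod 13 = 6
x3 = s^2 - x1 - x2 mod 13 = 6^2 - 1 - 4 = 5
y3 = s (x1 - x3) - y1 mod 13 = 6 * (1 - 5) - 6 = 9

P + Q = (5, 9)


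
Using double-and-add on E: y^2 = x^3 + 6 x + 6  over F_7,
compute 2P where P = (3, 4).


k = 2 = 10_2 (binary, LSB first: 01)
Double-and-add from P = (3, 4):
  bit 0 = 0: acc unchanged = O
  bit 1 = 1: acc = O + (5, 0) = (5, 0)

2P = (5, 0)


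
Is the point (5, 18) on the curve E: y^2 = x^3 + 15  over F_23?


Check whether y^2 = x^3 + 0 x + 15 (mod 23) for (x, y) = (5, 18).
LHS: y^2 = 18^2 mod 23 = 2
RHS: x^3 + 0 x + 15 = 5^3 + 0*5 + 15 mod 23 = 2
LHS = RHS

Yes, on the curve


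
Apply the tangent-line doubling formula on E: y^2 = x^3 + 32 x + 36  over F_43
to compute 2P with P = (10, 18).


Doubling: s = (3 x1^2 + a) / (2 y1)
s = (3*10^2 + 32) / (2*18) mod 43 = 14
x3 = s^2 - 2 x1 mod 43 = 14^2 - 2*10 = 4
y3 = s (x1 - x3) - y1 mod 43 = 14 * (10 - 4) - 18 = 23

2P = (4, 23)


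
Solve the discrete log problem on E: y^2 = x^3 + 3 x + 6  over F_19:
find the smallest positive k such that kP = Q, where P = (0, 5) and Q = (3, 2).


Enumerate multiples of P until we hit Q = (3, 2):
  1P = (0, 5)
  2P = (17, 7)
  3P = (3, 17)
  4P = (13, 0)
  5P = (3, 2)
Match found at i = 5.

k = 5


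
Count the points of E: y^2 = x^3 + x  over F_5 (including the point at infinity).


For each x in F_5, count y with y^2 = x^3 + 1 x + 0 mod 5:
  x = 0: RHS = 0, y in [0]  -> 1 point(s)
  x = 2: RHS = 0, y in [0]  -> 1 point(s)
  x = 3: RHS = 0, y in [0]  -> 1 point(s)
Affine points: 3. Add the point at infinity: total = 4.

#E(F_5) = 4


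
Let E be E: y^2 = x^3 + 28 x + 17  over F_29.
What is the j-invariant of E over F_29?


Delta = -16(4 a^3 + 27 b^2) mod 29 = 3
-1728 * (4 a)^3 = -1728 * (4*28)^3 mod 29 = 15
j = 15 * 3^(-1) mod 29 = 5

j = 5 (mod 29)


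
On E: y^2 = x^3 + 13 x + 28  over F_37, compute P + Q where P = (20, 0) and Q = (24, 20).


P != Q, so use the chord formula.
s = (y2 - y1) / (x2 - x1) = (20) / (4) mod 37 = 5
x3 = s^2 - x1 - x2 mod 37 = 5^2 - 20 - 24 = 18
y3 = s (x1 - x3) - y1 mod 37 = 5 * (20 - 18) - 0 = 10

P + Q = (18, 10)


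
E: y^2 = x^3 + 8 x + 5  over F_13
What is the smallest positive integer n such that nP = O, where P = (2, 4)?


Compute successive multiples of P until we hit O:
  1P = (2, 4)
  2P = (12, 10)
  3P = (3, 11)
  4P = (5, 1)
  5P = (7, 1)
  6P = (8, 10)
  7P = (4, 7)
  8P = (6, 3)
  ... (continuing to 20P)
  20P = O

ord(P) = 20


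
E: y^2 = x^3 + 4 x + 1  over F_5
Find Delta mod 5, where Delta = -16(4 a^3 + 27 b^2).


4 a^3 + 27 b^2 = 4*4^3 + 27*1^2 = 256 + 27 = 283
Delta = -16 * (283) = -4528
Delta mod 5 = 2

Delta = 2 (mod 5)


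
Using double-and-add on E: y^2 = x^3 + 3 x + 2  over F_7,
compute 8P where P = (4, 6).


k = 8 = 1000_2 (binary, LSB first: 0001)
Double-and-add from P = (4, 6):
  bit 0 = 0: acc unchanged = O
  bit 1 = 0: acc unchanged = O
  bit 2 = 0: acc unchanged = O
  bit 3 = 1: acc = O + (4, 1) = (4, 1)

8P = (4, 1)


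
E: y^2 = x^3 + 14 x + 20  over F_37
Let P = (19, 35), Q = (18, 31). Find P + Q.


P != Q, so use the chord formula.
s = (y2 - y1) / (x2 - x1) = (33) / (36) mod 37 = 4
x3 = s^2 - x1 - x2 mod 37 = 4^2 - 19 - 18 = 16
y3 = s (x1 - x3) - y1 mod 37 = 4 * (19 - 16) - 35 = 14

P + Q = (16, 14)


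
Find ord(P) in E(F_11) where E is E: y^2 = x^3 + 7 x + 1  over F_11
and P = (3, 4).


Compute successive multiples of P until we hit O:
  1P = (3, 4)
  2P = (10, 2)
  3P = (1, 8)
  4P = (0, 1)
  5P = (9, 1)
  6P = (2, 1)
  7P = (4, 4)
  8P = (4, 7)
  ... (continuing to 15P)
  15P = O

ord(P) = 15


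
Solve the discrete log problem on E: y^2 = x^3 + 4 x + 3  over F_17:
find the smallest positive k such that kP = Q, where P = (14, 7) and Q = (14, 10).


Enumerate multiples of P until we hit Q = (14, 10):
  1P = (14, 7)
  2P = (7, 0)
  3P = (14, 10)
Match found at i = 3.

k = 3


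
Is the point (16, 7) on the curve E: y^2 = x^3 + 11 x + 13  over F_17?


Check whether y^2 = x^3 + 11 x + 13 (mod 17) for (x, y) = (16, 7).
LHS: y^2 = 7^2 mod 17 = 15
RHS: x^3 + 11 x + 13 = 16^3 + 11*16 + 13 mod 17 = 1
LHS != RHS

No, not on the curve


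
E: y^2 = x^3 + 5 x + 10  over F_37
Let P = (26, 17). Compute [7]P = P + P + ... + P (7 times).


k = 7 = 111_2 (binary, LSB first: 111)
Double-and-add from P = (26, 17):
  bit 0 = 1: acc = O + (26, 17) = (26, 17)
  bit 1 = 1: acc = (26, 17) + (6, 21) = (8, 9)
  bit 2 = 1: acc = (8, 9) + (0, 11) = (36, 35)

7P = (36, 35)


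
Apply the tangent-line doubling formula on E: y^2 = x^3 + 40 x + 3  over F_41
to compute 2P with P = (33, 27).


Doubling: s = (3 x1^2 + a) / (2 y1)
s = (3*33^2 + 40) / (2*27) mod 41 = 21
x3 = s^2 - 2 x1 mod 41 = 21^2 - 2*33 = 6
y3 = s (x1 - x3) - y1 mod 41 = 21 * (33 - 6) - 27 = 7

2P = (6, 7)


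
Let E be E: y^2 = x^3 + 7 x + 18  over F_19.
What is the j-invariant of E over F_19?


Delta = -16(4 a^3 + 27 b^2) mod 19 = 17
-1728 * (4 a)^3 = -1728 * (4*7)^3 mod 19 = 7
j = 7 * 17^(-1) mod 19 = 6

j = 6 (mod 19)


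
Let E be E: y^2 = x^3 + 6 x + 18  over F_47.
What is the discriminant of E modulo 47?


4 a^3 + 27 b^2 = 4*6^3 + 27*18^2 = 864 + 8748 = 9612
Delta = -16 * (9612) = -153792
Delta mod 47 = 39

Delta = 39 (mod 47)


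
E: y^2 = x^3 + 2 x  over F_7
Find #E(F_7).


For each x in F_7, count y with y^2 = x^3 + 2 x + 0 mod 7:
  x = 0: RHS = 0, y in [0]  -> 1 point(s)
  x = 4: RHS = 2, y in [3, 4]  -> 2 point(s)
  x = 5: RHS = 2, y in [3, 4]  -> 2 point(s)
  x = 6: RHS = 4, y in [2, 5]  -> 2 point(s)
Affine points: 7. Add the point at infinity: total = 8.

#E(F_7) = 8


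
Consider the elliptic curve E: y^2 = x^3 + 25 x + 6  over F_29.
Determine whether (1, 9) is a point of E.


Check whether y^2 = x^3 + 25 x + 6 (mod 29) for (x, y) = (1, 9).
LHS: y^2 = 9^2 mod 29 = 23
RHS: x^3 + 25 x + 6 = 1^3 + 25*1 + 6 mod 29 = 3
LHS != RHS

No, not on the curve


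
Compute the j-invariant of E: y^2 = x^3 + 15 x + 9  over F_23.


Delta = -16(4 a^3 + 27 b^2) mod 23 = 7
-1728 * (4 a)^3 = -1728 * (4*15)^3 mod 23 = 2
j = 2 * 7^(-1) mod 23 = 20

j = 20 (mod 23)


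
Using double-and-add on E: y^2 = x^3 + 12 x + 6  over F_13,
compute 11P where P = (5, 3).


k = 11 = 1011_2 (binary, LSB first: 1101)
Double-and-add from P = (5, 3):
  bit 0 = 1: acc = O + (5, 3) = (5, 3)
  bit 1 = 1: acc = (5, 3) + (2, 8) = (3, 11)
  bit 2 = 0: acc unchanged = (3, 11)
  bit 3 = 1: acc = (3, 11) + (7, 11) = (3, 2)

11P = (3, 2)


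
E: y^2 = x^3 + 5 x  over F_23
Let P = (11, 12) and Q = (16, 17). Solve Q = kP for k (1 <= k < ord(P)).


Enumerate multiples of P until we hit Q = (16, 17):
  1P = (11, 12)
  2P = (1, 11)
  3P = (14, 13)
  4P = (16, 17)
Match found at i = 4.

k = 4


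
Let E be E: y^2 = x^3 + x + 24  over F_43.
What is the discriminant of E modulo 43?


4 a^3 + 27 b^2 = 4*1^3 + 27*24^2 = 4 + 15552 = 15556
Delta = -16 * (15556) = -248896
Delta mod 43 = 31

Delta = 31 (mod 43)


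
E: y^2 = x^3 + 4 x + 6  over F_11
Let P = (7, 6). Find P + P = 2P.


Doubling: s = (3 x1^2 + a) / (2 y1)
s = (3*7^2 + 4) / (2*6) mod 11 = 8
x3 = s^2 - 2 x1 mod 11 = 8^2 - 2*7 = 6
y3 = s (x1 - x3) - y1 mod 11 = 8 * (7 - 6) - 6 = 2

2P = (6, 2)


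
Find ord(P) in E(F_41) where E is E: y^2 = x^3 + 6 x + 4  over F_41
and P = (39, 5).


Compute successive multiples of P until we hit O:
  1P = (39, 5)
  2P = (22, 1)
  3P = (29, 7)
  4P = (37, 11)
  5P = (15, 5)
  6P = (28, 36)
  7P = (6, 25)
  8P = (33, 10)
  ... (continuing to 26P)
  26P = O

ord(P) = 26


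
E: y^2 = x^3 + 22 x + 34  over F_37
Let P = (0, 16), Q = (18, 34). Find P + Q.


P != Q, so use the chord formula.
s = (y2 - y1) / (x2 - x1) = (18) / (18) mod 37 = 1
x3 = s^2 - x1 - x2 mod 37 = 1^2 - 0 - 18 = 20
y3 = s (x1 - x3) - y1 mod 37 = 1 * (0 - 20) - 16 = 1

P + Q = (20, 1)


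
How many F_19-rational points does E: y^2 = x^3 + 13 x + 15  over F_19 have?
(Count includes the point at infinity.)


For each x in F_19, count y with y^2 = x^3 + 13 x + 15 mod 19:
  x = 2: RHS = 11, y in [7, 12]  -> 2 point(s)
  x = 3: RHS = 5, y in [9, 10]  -> 2 point(s)
  x = 4: RHS = 17, y in [6, 13]  -> 2 point(s)
  x = 6: RHS = 5, y in [9, 10]  -> 2 point(s)
  x = 8: RHS = 4, y in [2, 17]  -> 2 point(s)
  x = 9: RHS = 6, y in [5, 14]  -> 2 point(s)
  x = 10: RHS = 5, y in [9, 10]  -> 2 point(s)
  x = 11: RHS = 7, y in [8, 11]  -> 2 point(s)
  x = 13: RHS = 6, y in [5, 14]  -> 2 point(s)
  x = 16: RHS = 6, y in [5, 14]  -> 2 point(s)
  x = 17: RHS = 0, y in [0]  -> 1 point(s)
  x = 18: RHS = 1, y in [1, 18]  -> 2 point(s)
Affine points: 23. Add the point at infinity: total = 24.

#E(F_19) = 24


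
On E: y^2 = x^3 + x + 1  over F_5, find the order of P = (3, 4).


Compute successive multiples of P until we hit O:
  1P = (3, 4)
  2P = (0, 4)
  3P = (2, 1)
  4P = (4, 3)
  5P = (4, 2)
  6P = (2, 4)
  7P = (0, 1)
  8P = (3, 1)
  ... (continuing to 9P)
  9P = O

ord(P) = 9


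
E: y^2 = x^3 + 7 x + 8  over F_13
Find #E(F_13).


For each x in F_13, count y with y^2 = x^3 + 7 x + 8 mod 13:
  x = 1: RHS = 3, y in [4, 9]  -> 2 point(s)
  x = 2: RHS = 4, y in [2, 11]  -> 2 point(s)
  x = 3: RHS = 4, y in [2, 11]  -> 2 point(s)
  x = 4: RHS = 9, y in [3, 10]  -> 2 point(s)
  x = 5: RHS = 12, y in [5, 8]  -> 2 point(s)
  x = 7: RHS = 10, y in [6, 7]  -> 2 point(s)
  x = 8: RHS = 4, y in [2, 11]  -> 2 point(s)
  x = 10: RHS = 12, y in [5, 8]  -> 2 point(s)
  x = 11: RHS = 12, y in [5, 8]  -> 2 point(s)
  x = 12: RHS = 0, y in [0]  -> 1 point(s)
Affine points: 19. Add the point at infinity: total = 20.

#E(F_13) = 20


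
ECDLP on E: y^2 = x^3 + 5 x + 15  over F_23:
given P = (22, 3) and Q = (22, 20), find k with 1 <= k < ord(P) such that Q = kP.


Enumerate multiples of P until we hit Q = (22, 20):
  1P = (22, 3)
  2P = (14, 0)
  3P = (22, 20)
Match found at i = 3.

k = 3


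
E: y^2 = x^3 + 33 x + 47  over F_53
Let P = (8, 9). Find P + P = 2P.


Doubling: s = (3 x1^2 + a) / (2 y1)
s = (3*8^2 + 33) / (2*9) mod 53 = 39
x3 = s^2 - 2 x1 mod 53 = 39^2 - 2*8 = 21
y3 = s (x1 - x3) - y1 mod 53 = 39 * (8 - 21) - 9 = 14

2P = (21, 14)


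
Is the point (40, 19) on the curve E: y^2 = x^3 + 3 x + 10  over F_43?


Check whether y^2 = x^3 + 3 x + 10 (mod 43) for (x, y) = (40, 19).
LHS: y^2 = 19^2 mod 43 = 17
RHS: x^3 + 3 x + 10 = 40^3 + 3*40 + 10 mod 43 = 17
LHS = RHS

Yes, on the curve


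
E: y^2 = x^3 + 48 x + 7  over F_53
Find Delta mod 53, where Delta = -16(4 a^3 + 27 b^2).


4 a^3 + 27 b^2 = 4*48^3 + 27*7^2 = 442368 + 1323 = 443691
Delta = -16 * (443691) = -7099056
Delta mod 53 = 29

Delta = 29 (mod 53)


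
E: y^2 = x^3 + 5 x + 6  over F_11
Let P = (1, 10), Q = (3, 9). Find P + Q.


P != Q, so use the chord formula.
s = (y2 - y1) / (x2 - x1) = (10) / (2) mod 11 = 5
x3 = s^2 - x1 - x2 mod 11 = 5^2 - 1 - 3 = 10
y3 = s (x1 - x3) - y1 mod 11 = 5 * (1 - 10) - 10 = 0

P + Q = (10, 0)


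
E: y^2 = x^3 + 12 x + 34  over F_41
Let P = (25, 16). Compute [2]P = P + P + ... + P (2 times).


k = 2 = 10_2 (binary, LSB first: 01)
Double-and-add from P = (25, 16):
  bit 0 = 0: acc unchanged = O
  bit 1 = 1: acc = O + (31, 12) = (31, 12)

2P = (31, 12)


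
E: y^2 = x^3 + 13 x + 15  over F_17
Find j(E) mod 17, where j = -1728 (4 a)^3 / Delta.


Delta = -16(4 a^3 + 27 b^2) mod 17 = 5
-1728 * (4 a)^3 = -1728 * (4*13)^3 mod 17 = 6
j = 6 * 5^(-1) mod 17 = 8

j = 8 (mod 17)


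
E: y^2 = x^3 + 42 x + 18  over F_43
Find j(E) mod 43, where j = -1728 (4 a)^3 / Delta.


Delta = -16(4 a^3 + 27 b^2) mod 43 = 18
-1728 * (4 a)^3 = -1728 * (4*42)^3 mod 43 = 39
j = 39 * 18^(-1) mod 43 = 38

j = 38 (mod 43)


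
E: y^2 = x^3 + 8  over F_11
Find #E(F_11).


For each x in F_11, count y with y^2 = x^3 + 0 x + 8 mod 11:
  x = 1: RHS = 9, y in [3, 8]  -> 2 point(s)
  x = 2: RHS = 5, y in [4, 7]  -> 2 point(s)
  x = 5: RHS = 1, y in [1, 10]  -> 2 point(s)
  x = 6: RHS = 4, y in [2, 9]  -> 2 point(s)
  x = 8: RHS = 3, y in [5, 6]  -> 2 point(s)
  x = 9: RHS = 0, y in [0]  -> 1 point(s)
Affine points: 11. Add the point at infinity: total = 12.

#E(F_11) = 12


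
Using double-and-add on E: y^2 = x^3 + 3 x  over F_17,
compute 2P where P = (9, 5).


k = 2 = 10_2 (binary, LSB first: 01)
Double-and-add from P = (9, 5):
  bit 0 = 0: acc unchanged = O
  bit 1 = 1: acc = O + (1, 15) = (1, 15)

2P = (1, 15)


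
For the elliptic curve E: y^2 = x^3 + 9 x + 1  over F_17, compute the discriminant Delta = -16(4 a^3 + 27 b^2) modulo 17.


4 a^3 + 27 b^2 = 4*9^3 + 27*1^2 = 2916 + 27 = 2943
Delta = -16 * (2943) = -47088
Delta mod 17 = 2

Delta = 2 (mod 17)


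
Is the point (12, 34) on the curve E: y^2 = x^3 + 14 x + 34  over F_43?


Check whether y^2 = x^3 + 14 x + 34 (mod 43) for (x, y) = (12, 34).
LHS: y^2 = 34^2 mod 43 = 38
RHS: x^3 + 14 x + 34 = 12^3 + 14*12 + 34 mod 43 = 38
LHS = RHS

Yes, on the curve


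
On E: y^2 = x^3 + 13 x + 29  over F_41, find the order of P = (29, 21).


Compute successive multiples of P until we hit O:
  1P = (29, 21)
  2P = (19, 1)
  3P = (38, 2)
  4P = (23, 21)
  5P = (30, 20)
  6P = (24, 15)
  7P = (37, 35)
  8P = (37, 6)
  ... (continuing to 15P)
  15P = O

ord(P) = 15


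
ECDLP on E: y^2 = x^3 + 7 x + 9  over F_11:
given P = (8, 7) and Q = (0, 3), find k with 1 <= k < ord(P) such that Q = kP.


Enumerate multiples of P until we hit Q = (0, 3):
  1P = (8, 7)
  2P = (0, 3)
Match found at i = 2.

k = 2


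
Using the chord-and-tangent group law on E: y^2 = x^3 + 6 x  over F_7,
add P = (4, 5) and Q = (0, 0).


P != Q, so use the chord formula.
s = (y2 - y1) / (x2 - x1) = (2) / (3) mod 7 = 3
x3 = s^2 - x1 - x2 mod 7 = 3^2 - 4 - 0 = 5
y3 = s (x1 - x3) - y1 mod 7 = 3 * (4 - 5) - 5 = 6

P + Q = (5, 6)


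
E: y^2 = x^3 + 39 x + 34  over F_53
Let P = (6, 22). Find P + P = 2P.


Doubling: s = (3 x1^2 + a) / (2 y1)
s = (3*6^2 + 39) / (2*22) mod 53 = 19
x3 = s^2 - 2 x1 mod 53 = 19^2 - 2*6 = 31
y3 = s (x1 - x3) - y1 mod 53 = 19 * (6 - 31) - 22 = 33

2P = (31, 33)


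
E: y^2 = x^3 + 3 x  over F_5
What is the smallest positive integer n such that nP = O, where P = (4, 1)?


Compute successive multiples of P until we hit O:
  1P = (4, 1)
  2P = (1, 3)
  3P = (1, 2)
  4P = (4, 4)
  5P = O

ord(P) = 5


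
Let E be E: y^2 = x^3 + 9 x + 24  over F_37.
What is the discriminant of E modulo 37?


4 a^3 + 27 b^2 = 4*9^3 + 27*24^2 = 2916 + 15552 = 18468
Delta = -16 * (18468) = -295488
Delta mod 37 = 31

Delta = 31 (mod 37)


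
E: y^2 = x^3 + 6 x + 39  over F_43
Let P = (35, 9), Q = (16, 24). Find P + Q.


P != Q, so use the chord formula.
s = (y2 - y1) / (x2 - x1) = (15) / (24) mod 43 = 6
x3 = s^2 - x1 - x2 mod 43 = 6^2 - 35 - 16 = 28
y3 = s (x1 - x3) - y1 mod 43 = 6 * (35 - 28) - 9 = 33

P + Q = (28, 33)


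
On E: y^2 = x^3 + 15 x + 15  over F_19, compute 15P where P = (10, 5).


k = 15 = 1111_2 (binary, LSB first: 1111)
Double-and-add from P = (10, 5):
  bit 0 = 1: acc = O + (10, 5) = (10, 5)
  bit 1 = 1: acc = (10, 5) + (8, 1) = (5, 5)
  bit 2 = 1: acc = (5, 5) + (4, 14) = (15, 9)
  bit 3 = 1: acc = (15, 9) + (3, 12) = (7, 8)

15P = (7, 8)


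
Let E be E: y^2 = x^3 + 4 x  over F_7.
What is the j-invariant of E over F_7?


Delta = -16(4 a^3 + 27 b^2) mod 7 = 6
-1728 * (4 a)^3 = -1728 * (4*4)^3 mod 7 = 1
j = 1 * 6^(-1) mod 7 = 6

j = 6 (mod 7)


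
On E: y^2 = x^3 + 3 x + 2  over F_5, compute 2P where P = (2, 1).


Doubling: s = (3 x1^2 + a) / (2 y1)
s = (3*2^2 + 3) / (2*1) mod 5 = 0
x3 = s^2 - 2 x1 mod 5 = 0^2 - 2*2 = 1
y3 = s (x1 - x3) - y1 mod 5 = 0 * (2 - 1) - 1 = 4

2P = (1, 4)


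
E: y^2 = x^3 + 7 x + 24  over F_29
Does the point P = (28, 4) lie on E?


Check whether y^2 = x^3 + 7 x + 24 (mod 29) for (x, y) = (28, 4).
LHS: y^2 = 4^2 mod 29 = 16
RHS: x^3 + 7 x + 24 = 28^3 + 7*28 + 24 mod 29 = 16
LHS = RHS

Yes, on the curve


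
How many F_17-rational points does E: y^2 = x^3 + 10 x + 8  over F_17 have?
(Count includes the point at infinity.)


For each x in F_17, count y with y^2 = x^3 + 10 x + 8 mod 17:
  x = 0: RHS = 8, y in [5, 12]  -> 2 point(s)
  x = 1: RHS = 2, y in [6, 11]  -> 2 point(s)
  x = 2: RHS = 2, y in [6, 11]  -> 2 point(s)
  x = 5: RHS = 13, y in [8, 9]  -> 2 point(s)
  x = 7: RHS = 13, y in [8, 9]  -> 2 point(s)
  x = 11: RHS = 4, y in [2, 15]  -> 2 point(s)
  x = 14: RHS = 2, y in [6, 11]  -> 2 point(s)
Affine points: 14. Add the point at infinity: total = 15.

#E(F_17) = 15


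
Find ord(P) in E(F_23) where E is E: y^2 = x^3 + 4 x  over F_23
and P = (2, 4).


Compute successive multiples of P until we hit O:
  1P = (2, 4)
  2P = (0, 0)
  3P = (2, 19)
  4P = O

ord(P) = 4


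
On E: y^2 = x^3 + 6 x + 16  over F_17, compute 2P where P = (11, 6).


Doubling: s = (3 x1^2 + a) / (2 y1)
s = (3*11^2 + 6) / (2*6) mod 17 = 1
x3 = s^2 - 2 x1 mod 17 = 1^2 - 2*11 = 13
y3 = s (x1 - x3) - y1 mod 17 = 1 * (11 - 13) - 6 = 9

2P = (13, 9)


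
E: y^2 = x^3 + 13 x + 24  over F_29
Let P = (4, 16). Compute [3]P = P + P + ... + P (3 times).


k = 3 = 11_2 (binary, LSB first: 11)
Double-and-add from P = (4, 16):
  bit 0 = 1: acc = O + (4, 16) = (4, 16)
  bit 1 = 1: acc = (4, 16) + (22, 24) = (10, 20)

3P = (10, 20)


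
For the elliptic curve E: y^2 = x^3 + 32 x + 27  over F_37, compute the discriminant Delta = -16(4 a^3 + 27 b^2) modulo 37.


4 a^3 + 27 b^2 = 4*32^3 + 27*27^2 = 131072 + 19683 = 150755
Delta = -16 * (150755) = -2412080
Delta mod 37 = 24

Delta = 24 (mod 37)


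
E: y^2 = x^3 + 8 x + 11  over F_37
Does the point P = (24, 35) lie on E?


Check whether y^2 = x^3 + 8 x + 11 (mod 37) for (x, y) = (24, 35).
LHS: y^2 = 35^2 mod 37 = 4
RHS: x^3 + 8 x + 11 = 24^3 + 8*24 + 11 mod 37 = 4
LHS = RHS

Yes, on the curve


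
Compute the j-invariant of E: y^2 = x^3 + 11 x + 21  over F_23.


Delta = -16(4 a^3 + 27 b^2) mod 23 = 5
-1728 * (4 a)^3 = -1728 * (4*11)^3 mod 23 = 1
j = 1 * 5^(-1) mod 23 = 14

j = 14 (mod 23)


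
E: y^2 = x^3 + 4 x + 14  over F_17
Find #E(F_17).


For each x in F_17, count y with y^2 = x^3 + 4 x + 14 mod 17:
  x = 1: RHS = 2, y in [6, 11]  -> 2 point(s)
  x = 2: RHS = 13, y in [8, 9]  -> 2 point(s)
  x = 3: RHS = 2, y in [6, 11]  -> 2 point(s)
  x = 4: RHS = 9, y in [3, 14]  -> 2 point(s)
  x = 6: RHS = 16, y in [4, 13]  -> 2 point(s)
  x = 10: RHS = 0, y in [0]  -> 1 point(s)
  x = 13: RHS = 2, y in [6, 11]  -> 2 point(s)
  x = 14: RHS = 9, y in [3, 14]  -> 2 point(s)
  x = 15: RHS = 15, y in [7, 10]  -> 2 point(s)
  x = 16: RHS = 9, y in [3, 14]  -> 2 point(s)
Affine points: 19. Add the point at infinity: total = 20.

#E(F_17) = 20


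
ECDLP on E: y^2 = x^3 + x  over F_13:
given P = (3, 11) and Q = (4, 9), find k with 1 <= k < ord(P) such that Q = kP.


Enumerate multiples of P until we hit Q = (4, 9):
  1P = (3, 11)
  2P = (4, 9)
Match found at i = 2.

k = 2


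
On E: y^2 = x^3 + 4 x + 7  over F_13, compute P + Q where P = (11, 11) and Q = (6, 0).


P != Q, so use the chord formula.
s = (y2 - y1) / (x2 - x1) = (2) / (8) mod 13 = 10
x3 = s^2 - x1 - x2 mod 13 = 10^2 - 11 - 6 = 5
y3 = s (x1 - x3) - y1 mod 13 = 10 * (11 - 5) - 11 = 10

P + Q = (5, 10)


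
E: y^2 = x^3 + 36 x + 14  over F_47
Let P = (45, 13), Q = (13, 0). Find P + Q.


P != Q, so use the chord formula.
s = (y2 - y1) / (x2 - x1) = (34) / (15) mod 47 = 43
x3 = s^2 - x1 - x2 mod 47 = 43^2 - 45 - 13 = 5
y3 = s (x1 - x3) - y1 mod 47 = 43 * (45 - 5) - 13 = 15

P + Q = (5, 15)


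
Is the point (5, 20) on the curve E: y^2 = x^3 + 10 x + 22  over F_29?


Check whether y^2 = x^3 + 10 x + 22 (mod 29) for (x, y) = (5, 20).
LHS: y^2 = 20^2 mod 29 = 23
RHS: x^3 + 10 x + 22 = 5^3 + 10*5 + 22 mod 29 = 23
LHS = RHS

Yes, on the curve


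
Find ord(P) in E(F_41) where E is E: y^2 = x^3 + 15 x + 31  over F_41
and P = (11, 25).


Compute successive multiples of P until we hit O:
  1P = (11, 25)
  2P = (20, 7)
  3P = (14, 22)
  4P = (17, 22)
  5P = (3, 12)
  6P = (29, 38)
  7P = (10, 19)
  8P = (15, 33)
  ... (continuing to 18P)
  18P = O

ord(P) = 18


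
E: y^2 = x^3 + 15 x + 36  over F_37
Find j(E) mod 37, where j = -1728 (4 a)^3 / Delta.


Delta = -16(4 a^3 + 27 b^2) mod 37 = 18
-1728 * (4 a)^3 = -1728 * (4*15)^3 mod 37 = 8
j = 8 * 18^(-1) mod 37 = 21

j = 21 (mod 37)


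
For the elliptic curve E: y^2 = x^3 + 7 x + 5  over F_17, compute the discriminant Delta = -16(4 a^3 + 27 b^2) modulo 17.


4 a^3 + 27 b^2 = 4*7^3 + 27*5^2 = 1372 + 675 = 2047
Delta = -16 * (2047) = -32752
Delta mod 17 = 7

Delta = 7 (mod 17)


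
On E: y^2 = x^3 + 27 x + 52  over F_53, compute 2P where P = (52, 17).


Doubling: s = (3 x1^2 + a) / (2 y1)
s = (3*52^2 + 27) / (2*17) mod 53 = 4
x3 = s^2 - 2 x1 mod 53 = 4^2 - 2*52 = 18
y3 = s (x1 - x3) - y1 mod 53 = 4 * (52 - 18) - 17 = 13

2P = (18, 13)


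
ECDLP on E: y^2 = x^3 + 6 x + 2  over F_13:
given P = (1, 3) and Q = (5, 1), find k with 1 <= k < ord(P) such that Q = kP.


Enumerate multiples of P until we hit Q = (5, 1):
  1P = (1, 3)
  2P = (10, 3)
  3P = (2, 10)
  4P = (7, 7)
  5P = (4, 8)
  6P = (5, 12)
  7P = (8, 4)
  8P = (8, 9)
  9P = (5, 1)
Match found at i = 9.

k = 9


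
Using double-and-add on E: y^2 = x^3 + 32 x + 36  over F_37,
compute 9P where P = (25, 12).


k = 9 = 1001_2 (binary, LSB first: 1001)
Double-and-add from P = (25, 12):
  bit 0 = 1: acc = O + (25, 12) = (25, 12)
  bit 1 = 0: acc unchanged = (25, 12)
  bit 2 = 0: acc unchanged = (25, 12)
  bit 3 = 1: acc = (25, 12) + (36, 15) = (25, 25)

9P = (25, 25)


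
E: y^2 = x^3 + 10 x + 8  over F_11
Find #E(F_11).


For each x in F_11, count y with y^2 = x^3 + 10 x + 8 mod 11:
  x = 2: RHS = 3, y in [5, 6]  -> 2 point(s)
  x = 6: RHS = 9, y in [3, 8]  -> 2 point(s)
  x = 7: RHS = 3, y in [5, 6]  -> 2 point(s)
Affine points: 6. Add the point at infinity: total = 7.

#E(F_11) = 7


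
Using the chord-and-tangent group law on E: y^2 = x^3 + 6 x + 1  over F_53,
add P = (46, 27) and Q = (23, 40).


P != Q, so use the chord formula.
s = (y2 - y1) / (x2 - x1) = (13) / (30) mod 53 = 34
x3 = s^2 - x1 - x2 mod 53 = 34^2 - 46 - 23 = 27
y3 = s (x1 - x3) - y1 mod 53 = 34 * (46 - 27) - 27 = 36

P + Q = (27, 36)


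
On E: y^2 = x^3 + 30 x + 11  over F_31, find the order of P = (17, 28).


Compute successive multiples of P until we hit O:
  1P = (17, 28)
  2P = (4, 28)
  3P = (10, 3)
  4P = (6, 29)
  5P = (18, 20)
  6P = (29, 6)
  7P = (3, 29)
  8P = (8, 9)
  ... (continuing to 32P)
  32P = O

ord(P) = 32


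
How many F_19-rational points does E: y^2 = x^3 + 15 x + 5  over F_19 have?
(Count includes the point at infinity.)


For each x in F_19, count y with y^2 = x^3 + 15 x + 5 mod 19:
  x = 0: RHS = 5, y in [9, 10]  -> 2 point(s)
  x = 2: RHS = 5, y in [9, 10]  -> 2 point(s)
  x = 3: RHS = 1, y in [1, 18]  -> 2 point(s)
  x = 6: RHS = 7, y in [8, 11]  -> 2 point(s)
  x = 7: RHS = 16, y in [4, 15]  -> 2 point(s)
  x = 11: RHS = 0, y in [0]  -> 1 point(s)
  x = 16: RHS = 9, y in [3, 16]  -> 2 point(s)
  x = 17: RHS = 5, y in [9, 10]  -> 2 point(s)
Affine points: 15. Add the point at infinity: total = 16.

#E(F_19) = 16


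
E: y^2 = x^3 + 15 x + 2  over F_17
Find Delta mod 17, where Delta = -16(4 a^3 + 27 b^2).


4 a^3 + 27 b^2 = 4*15^3 + 27*2^2 = 13500 + 108 = 13608
Delta = -16 * (13608) = -217728
Delta mod 17 = 8

Delta = 8 (mod 17)


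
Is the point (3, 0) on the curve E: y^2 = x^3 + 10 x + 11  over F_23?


Check whether y^2 = x^3 + 10 x + 11 (mod 23) for (x, y) = (3, 0).
LHS: y^2 = 0^2 mod 23 = 0
RHS: x^3 + 10 x + 11 = 3^3 + 10*3 + 11 mod 23 = 22
LHS != RHS

No, not on the curve


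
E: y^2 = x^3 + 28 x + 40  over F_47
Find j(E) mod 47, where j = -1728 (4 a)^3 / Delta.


Delta = -16(4 a^3 + 27 b^2) mod 47 = 25
-1728 * (4 a)^3 = -1728 * (4*28)^3 mod 47 = 44
j = 44 * 25^(-1) mod 47 = 45

j = 45 (mod 47)


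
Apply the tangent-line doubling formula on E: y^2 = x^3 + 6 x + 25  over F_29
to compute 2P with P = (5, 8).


Doubling: s = (3 x1^2 + a) / (2 y1)
s = (3*5^2 + 6) / (2*8) mod 29 = 25
x3 = s^2 - 2 x1 mod 29 = 25^2 - 2*5 = 6
y3 = s (x1 - x3) - y1 mod 29 = 25 * (5 - 6) - 8 = 25

2P = (6, 25)


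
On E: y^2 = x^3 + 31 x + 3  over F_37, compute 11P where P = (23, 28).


k = 11 = 1011_2 (binary, LSB first: 1101)
Double-and-add from P = (23, 28):
  bit 0 = 1: acc = O + (23, 28) = (23, 28)
  bit 1 = 1: acc = (23, 28) + (21, 6) = (3, 7)
  bit 2 = 0: acc unchanged = (3, 7)
  bit 3 = 1: acc = (3, 7) + (26, 25) = (24, 20)

11P = (24, 20)


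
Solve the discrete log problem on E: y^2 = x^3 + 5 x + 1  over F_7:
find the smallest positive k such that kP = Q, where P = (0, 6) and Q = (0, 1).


Enumerate multiples of P until we hit Q = (0, 1):
  1P = (0, 6)
  2P = (1, 0)
  3P = (0, 1)
Match found at i = 3.

k = 3


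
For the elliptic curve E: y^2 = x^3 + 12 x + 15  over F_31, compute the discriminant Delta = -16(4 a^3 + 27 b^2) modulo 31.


4 a^3 + 27 b^2 = 4*12^3 + 27*15^2 = 6912 + 6075 = 12987
Delta = -16 * (12987) = -207792
Delta mod 31 = 1

Delta = 1 (mod 31)


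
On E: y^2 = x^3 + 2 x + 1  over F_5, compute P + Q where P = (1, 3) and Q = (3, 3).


P != Q, so use the chord formula.
s = (y2 - y1) / (x2 - x1) = (0) / (2) mod 5 = 0
x3 = s^2 - x1 - x2 mod 5 = 0^2 - 1 - 3 = 1
y3 = s (x1 - x3) - y1 mod 5 = 0 * (1 - 1) - 3 = 2

P + Q = (1, 2)


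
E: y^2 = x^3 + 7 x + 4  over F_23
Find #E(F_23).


For each x in F_23, count y with y^2 = x^3 + 7 x + 4 mod 23:
  x = 0: RHS = 4, y in [2, 21]  -> 2 point(s)
  x = 1: RHS = 12, y in [9, 14]  -> 2 point(s)
  x = 2: RHS = 3, y in [7, 16]  -> 2 point(s)
  x = 3: RHS = 6, y in [11, 12]  -> 2 point(s)
  x = 4: RHS = 4, y in [2, 21]  -> 2 point(s)
  x = 5: RHS = 3, y in [7, 16]  -> 2 point(s)
  x = 6: RHS = 9, y in [3, 20]  -> 2 point(s)
  x = 10: RHS = 16, y in [4, 19]  -> 2 point(s)
  x = 11: RHS = 9, y in [3, 20]  -> 2 point(s)
  x = 16: RHS = 3, y in [7, 16]  -> 2 point(s)
  x = 19: RHS = 4, y in [2, 21]  -> 2 point(s)
  x = 20: RHS = 2, y in [5, 18]  -> 2 point(s)
Affine points: 24. Add the point at infinity: total = 25.

#E(F_23) = 25


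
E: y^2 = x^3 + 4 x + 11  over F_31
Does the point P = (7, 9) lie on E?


Check whether y^2 = x^3 + 4 x + 11 (mod 31) for (x, y) = (7, 9).
LHS: y^2 = 9^2 mod 31 = 19
RHS: x^3 + 4 x + 11 = 7^3 + 4*7 + 11 mod 31 = 10
LHS != RHS

No, not on the curve


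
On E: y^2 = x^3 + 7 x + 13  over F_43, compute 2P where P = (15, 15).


Doubling: s = (3 x1^2 + a) / (2 y1)
s = (3*15^2 + 7) / (2*15) mod 43 = 17
x3 = s^2 - 2 x1 mod 43 = 17^2 - 2*15 = 1
y3 = s (x1 - x3) - y1 mod 43 = 17 * (15 - 1) - 15 = 8

2P = (1, 8)


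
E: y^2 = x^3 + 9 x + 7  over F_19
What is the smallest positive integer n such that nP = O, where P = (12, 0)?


Compute successive multiples of P until we hit O:
  1P = (12, 0)
  2P = O

ord(P) = 2


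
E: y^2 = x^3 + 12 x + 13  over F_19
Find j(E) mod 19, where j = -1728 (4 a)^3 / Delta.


Delta = -16(4 a^3 + 27 b^2) mod 19 = 16
-1728 * (4 a)^3 = -1728 * (4*12)^3 mod 19 = 12
j = 12 * 16^(-1) mod 19 = 15

j = 15 (mod 19)


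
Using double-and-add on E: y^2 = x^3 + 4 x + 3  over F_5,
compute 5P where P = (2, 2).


k = 5 = 101_2 (binary, LSB first: 101)
Double-and-add from P = (2, 2):
  bit 0 = 1: acc = O + (2, 2) = (2, 2)
  bit 1 = 0: acc unchanged = (2, 2)
  bit 2 = 1: acc = (2, 2) + (2, 2) = (2, 3)

5P = (2, 3)


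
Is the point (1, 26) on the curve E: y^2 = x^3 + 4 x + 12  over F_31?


Check whether y^2 = x^3 + 4 x + 12 (mod 31) for (x, y) = (1, 26).
LHS: y^2 = 26^2 mod 31 = 25
RHS: x^3 + 4 x + 12 = 1^3 + 4*1 + 12 mod 31 = 17
LHS != RHS

No, not on the curve


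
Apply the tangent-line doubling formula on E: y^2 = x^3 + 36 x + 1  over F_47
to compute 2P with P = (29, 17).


Doubling: s = (3 x1^2 + a) / (2 y1)
s = (3*29^2 + 36) / (2*17) mod 47 = 2
x3 = s^2 - 2 x1 mod 47 = 2^2 - 2*29 = 40
y3 = s (x1 - x3) - y1 mod 47 = 2 * (29 - 40) - 17 = 8

2P = (40, 8)


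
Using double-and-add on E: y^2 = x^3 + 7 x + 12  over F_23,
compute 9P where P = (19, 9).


k = 9 = 1001_2 (binary, LSB first: 1001)
Double-and-add from P = (19, 9):
  bit 0 = 1: acc = O + (19, 9) = (19, 9)
  bit 1 = 0: acc unchanged = (19, 9)
  bit 2 = 0: acc unchanged = (19, 9)
  bit 3 = 1: acc = (19, 9) + (14, 18) = (19, 14)

9P = (19, 14)


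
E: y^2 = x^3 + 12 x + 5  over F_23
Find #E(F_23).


For each x in F_23, count y with y^2 = x^3 + 12 x + 5 mod 23:
  x = 1: RHS = 18, y in [8, 15]  -> 2 point(s)
  x = 4: RHS = 2, y in [5, 18]  -> 2 point(s)
  x = 5: RHS = 6, y in [11, 12]  -> 2 point(s)
  x = 7: RHS = 18, y in [8, 15]  -> 2 point(s)
  x = 13: RHS = 12, y in [9, 14]  -> 2 point(s)
  x = 15: RHS = 18, y in [8, 15]  -> 2 point(s)
  x = 17: RHS = 16, y in [4, 19]  -> 2 point(s)
  x = 18: RHS = 4, y in [2, 21]  -> 2 point(s)
  x = 19: RHS = 8, y in [10, 13]  -> 2 point(s)
Affine points: 18. Add the point at infinity: total = 19.

#E(F_23) = 19


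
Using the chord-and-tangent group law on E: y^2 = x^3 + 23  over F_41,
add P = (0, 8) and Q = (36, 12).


P != Q, so use the chord formula.
s = (y2 - y1) / (x2 - x1) = (4) / (36) mod 41 = 32
x3 = s^2 - x1 - x2 mod 41 = 32^2 - 0 - 36 = 4
y3 = s (x1 - x3) - y1 mod 41 = 32 * (0 - 4) - 8 = 28

P + Q = (4, 28)


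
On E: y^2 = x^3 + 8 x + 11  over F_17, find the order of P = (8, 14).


Compute successive multiples of P until we hit O:
  1P = (8, 14)
  2P = (9, 8)
  3P = (2, 1)
  4P = (15, 2)
  5P = (7, 11)
  6P = (11, 11)
  7P = (16, 11)
  8P = (12, 13)
  ... (continuing to 18P)
  18P = O

ord(P) = 18


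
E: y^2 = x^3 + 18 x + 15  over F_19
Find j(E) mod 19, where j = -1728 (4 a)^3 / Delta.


Delta = -16(4 a^3 + 27 b^2) mod 19 = 11
-1728 * (4 a)^3 = -1728 * (4*18)^3 mod 19 = 12
j = 12 * 11^(-1) mod 19 = 8

j = 8 (mod 19)


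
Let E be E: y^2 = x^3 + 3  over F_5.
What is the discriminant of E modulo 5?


4 a^3 + 27 b^2 = 4*0^3 + 27*3^2 = 0 + 243 = 243
Delta = -16 * (243) = -3888
Delta mod 5 = 2

Delta = 2 (mod 5)


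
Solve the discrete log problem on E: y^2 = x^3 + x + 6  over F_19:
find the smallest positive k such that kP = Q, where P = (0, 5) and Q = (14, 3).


Enumerate multiples of P until we hit Q = (14, 3):
  1P = (0, 5)
  2P = (4, 6)
  3P = (2, 4)
  4P = (3, 6)
  5P = (14, 3)
Match found at i = 5.

k = 5


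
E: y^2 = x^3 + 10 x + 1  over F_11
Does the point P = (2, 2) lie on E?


Check whether y^2 = x^3 + 10 x + 1 (mod 11) for (x, y) = (2, 2).
LHS: y^2 = 2^2 mod 11 = 4
RHS: x^3 + 10 x + 1 = 2^3 + 10*2 + 1 mod 11 = 7
LHS != RHS

No, not on the curve


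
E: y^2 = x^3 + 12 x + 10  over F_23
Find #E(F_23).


For each x in F_23, count y with y^2 = x^3 + 12 x + 10 mod 23:
  x = 1: RHS = 0, y in [0]  -> 1 point(s)
  x = 3: RHS = 4, y in [2, 21]  -> 2 point(s)
  x = 7: RHS = 0, y in [0]  -> 1 point(s)
  x = 10: RHS = 3, y in [7, 16]  -> 2 point(s)
  x = 11: RHS = 1, y in [1, 22]  -> 2 point(s)
  x = 14: RHS = 1, y in [1, 22]  -> 2 point(s)
  x = 15: RHS = 0, y in [0]  -> 1 point(s)
  x = 18: RHS = 9, y in [3, 20]  -> 2 point(s)
  x = 19: RHS = 13, y in [6, 17]  -> 2 point(s)
  x = 20: RHS = 16, y in [4, 19]  -> 2 point(s)
  x = 21: RHS = 1, y in [1, 22]  -> 2 point(s)
Affine points: 19. Add the point at infinity: total = 20.

#E(F_23) = 20


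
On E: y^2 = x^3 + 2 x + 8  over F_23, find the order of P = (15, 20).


Compute successive multiples of P until we hit O:
  1P = (15, 20)
  2P = (6, 11)
  3P = (3, 15)
  4P = (13, 0)
  5P = (3, 8)
  6P = (6, 12)
  7P = (15, 3)
  8P = O

ord(P) = 8


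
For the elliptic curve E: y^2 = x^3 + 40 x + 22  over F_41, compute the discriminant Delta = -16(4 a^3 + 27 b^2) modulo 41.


4 a^3 + 27 b^2 = 4*40^3 + 27*22^2 = 256000 + 13068 = 269068
Delta = -16 * (269068) = -4305088
Delta mod 41 = 35

Delta = 35 (mod 41)


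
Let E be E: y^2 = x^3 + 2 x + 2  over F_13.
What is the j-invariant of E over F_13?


Delta = -16(4 a^3 + 27 b^2) mod 13 = 9
-1728 * (4 a)^3 = -1728 * (4*2)^3 mod 13 = 5
j = 5 * 9^(-1) mod 13 = 2

j = 2 (mod 13)


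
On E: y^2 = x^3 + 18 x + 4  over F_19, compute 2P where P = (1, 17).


Doubling: s = (3 x1^2 + a) / (2 y1)
s = (3*1^2 + 18) / (2*17) mod 19 = 9
x3 = s^2 - 2 x1 mod 19 = 9^2 - 2*1 = 3
y3 = s (x1 - x3) - y1 mod 19 = 9 * (1 - 3) - 17 = 3

2P = (3, 3)


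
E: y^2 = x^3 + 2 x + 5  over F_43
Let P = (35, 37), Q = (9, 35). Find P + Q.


P != Q, so use the chord formula.
s = (y2 - y1) / (x2 - x1) = (41) / (17) mod 43 = 10
x3 = s^2 - x1 - x2 mod 43 = 10^2 - 35 - 9 = 13
y3 = s (x1 - x3) - y1 mod 43 = 10 * (35 - 13) - 37 = 11

P + Q = (13, 11)


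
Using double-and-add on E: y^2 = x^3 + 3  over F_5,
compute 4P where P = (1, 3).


k = 4 = 100_2 (binary, LSB first: 001)
Double-and-add from P = (1, 3):
  bit 0 = 0: acc unchanged = O
  bit 1 = 0: acc unchanged = O
  bit 2 = 1: acc = O + (2, 1) = (2, 1)

4P = (2, 1)


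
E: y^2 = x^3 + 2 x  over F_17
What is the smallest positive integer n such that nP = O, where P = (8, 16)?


Compute successive multiples of P until we hit O:
  1P = (8, 16)
  2P = (9, 13)
  3P = (9, 4)
  4P = (8, 1)
  5P = O

ord(P) = 5


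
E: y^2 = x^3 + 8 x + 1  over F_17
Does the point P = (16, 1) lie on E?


Check whether y^2 = x^3 + 8 x + 1 (mod 17) for (x, y) = (16, 1).
LHS: y^2 = 1^2 mod 17 = 1
RHS: x^3 + 8 x + 1 = 16^3 + 8*16 + 1 mod 17 = 9
LHS != RHS

No, not on the curve


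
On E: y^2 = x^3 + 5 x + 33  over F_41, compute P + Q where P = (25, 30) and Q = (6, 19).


P != Q, so use the chord formula.
s = (y2 - y1) / (x2 - x1) = (30) / (22) mod 41 = 20
x3 = s^2 - x1 - x2 mod 41 = 20^2 - 25 - 6 = 0
y3 = s (x1 - x3) - y1 mod 41 = 20 * (25 - 0) - 30 = 19

P + Q = (0, 19)


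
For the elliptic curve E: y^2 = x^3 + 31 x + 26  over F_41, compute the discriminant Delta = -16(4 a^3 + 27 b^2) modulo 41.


4 a^3 + 27 b^2 = 4*31^3 + 27*26^2 = 119164 + 18252 = 137416
Delta = -16 * (137416) = -2198656
Delta mod 41 = 10

Delta = 10 (mod 41)


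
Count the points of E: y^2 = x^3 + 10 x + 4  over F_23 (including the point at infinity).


For each x in F_23, count y with y^2 = x^3 + 10 x + 4 mod 23:
  x = 0: RHS = 4, y in [2, 21]  -> 2 point(s)
  x = 2: RHS = 9, y in [3, 20]  -> 2 point(s)
  x = 4: RHS = 16, y in [4, 19]  -> 2 point(s)
  x = 5: RHS = 18, y in [8, 15]  -> 2 point(s)
  x = 6: RHS = 4, y in [2, 21]  -> 2 point(s)
  x = 7: RHS = 3, y in [7, 16]  -> 2 point(s)
  x = 9: RHS = 18, y in [8, 15]  -> 2 point(s)
  x = 10: RHS = 0, y in [0]  -> 1 point(s)
  x = 12: RHS = 12, y in [9, 14]  -> 2 point(s)
  x = 13: RHS = 8, y in [10, 13]  -> 2 point(s)
  x = 14: RHS = 13, y in [6, 17]  -> 2 point(s)
  x = 17: RHS = 4, y in [2, 21]  -> 2 point(s)
  x = 18: RHS = 13, y in [6, 17]  -> 2 point(s)
  x = 20: RHS = 16, y in [4, 19]  -> 2 point(s)
  x = 22: RHS = 16, y in [4, 19]  -> 2 point(s)
Affine points: 29. Add the point at infinity: total = 30.

#E(F_23) = 30


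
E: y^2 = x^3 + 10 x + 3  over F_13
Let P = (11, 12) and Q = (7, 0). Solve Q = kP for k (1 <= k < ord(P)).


Enumerate multiples of P until we hit Q = (7, 0):
  1P = (11, 12)
  2P = (8, 7)
  3P = (4, 4)
  4P = (7, 0)
Match found at i = 4.

k = 4


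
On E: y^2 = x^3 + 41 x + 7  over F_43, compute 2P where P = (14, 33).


Doubling: s = (3 x1^2 + a) / (2 y1)
s = (3*14^2 + 41) / (2*33) mod 43 = 18
x3 = s^2 - 2 x1 mod 43 = 18^2 - 2*14 = 38
y3 = s (x1 - x3) - y1 mod 43 = 18 * (14 - 38) - 33 = 8

2P = (38, 8)


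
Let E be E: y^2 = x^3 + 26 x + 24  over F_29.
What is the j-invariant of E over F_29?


Delta = -16(4 a^3 + 27 b^2) mod 29 = 5
-1728 * (4 a)^3 = -1728 * (4*26)^3 mod 29 = 28
j = 28 * 5^(-1) mod 29 = 23

j = 23 (mod 29)


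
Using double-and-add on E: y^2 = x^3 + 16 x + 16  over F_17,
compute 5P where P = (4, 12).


k = 5 = 101_2 (binary, LSB first: 101)
Double-and-add from P = (4, 12):
  bit 0 = 1: acc = O + (4, 12) = (4, 12)
  bit 1 = 0: acc unchanged = (4, 12)
  bit 2 = 1: acc = (4, 12) + (14, 3) = (1, 4)

5P = (1, 4)


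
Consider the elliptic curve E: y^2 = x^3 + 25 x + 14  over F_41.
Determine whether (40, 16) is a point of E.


Check whether y^2 = x^3 + 25 x + 14 (mod 41) for (x, y) = (40, 16).
LHS: y^2 = 16^2 mod 41 = 10
RHS: x^3 + 25 x + 14 = 40^3 + 25*40 + 14 mod 41 = 29
LHS != RHS

No, not on the curve


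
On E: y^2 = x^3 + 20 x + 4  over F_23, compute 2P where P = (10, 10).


Doubling: s = (3 x1^2 + a) / (2 y1)
s = (3*10^2 + 20) / (2*10) mod 23 = 16
x3 = s^2 - 2 x1 mod 23 = 16^2 - 2*10 = 6
y3 = s (x1 - x3) - y1 mod 23 = 16 * (10 - 6) - 10 = 8

2P = (6, 8)


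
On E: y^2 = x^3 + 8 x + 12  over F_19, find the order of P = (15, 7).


Compute successive multiples of P until we hit O:
  1P = (15, 7)
  2P = (5, 14)
  3P = (5, 5)
  4P = (15, 12)
  5P = O

ord(P) = 5


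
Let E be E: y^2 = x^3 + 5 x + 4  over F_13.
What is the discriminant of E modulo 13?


4 a^3 + 27 b^2 = 4*5^3 + 27*4^2 = 500 + 432 = 932
Delta = -16 * (932) = -14912
Delta mod 13 = 12

Delta = 12 (mod 13)


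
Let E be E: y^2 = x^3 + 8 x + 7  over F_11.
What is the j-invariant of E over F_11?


Delta = -16(4 a^3 + 27 b^2) mod 11 = 8
-1728 * (4 a)^3 = -1728 * (4*8)^3 mod 11 = 1
j = 1 * 8^(-1) mod 11 = 7

j = 7 (mod 11)


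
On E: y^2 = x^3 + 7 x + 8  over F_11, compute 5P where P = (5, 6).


k = 5 = 101_2 (binary, LSB first: 101)
Double-and-add from P = (5, 6):
  bit 0 = 1: acc = O + (5, 6) = (5, 6)
  bit 1 = 0: acc unchanged = (5, 6)
  bit 2 = 1: acc = (5, 6) + (3, 1) = (1, 4)

5P = (1, 4)


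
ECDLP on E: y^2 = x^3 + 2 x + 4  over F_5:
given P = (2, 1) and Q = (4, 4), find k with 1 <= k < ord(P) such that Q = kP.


Enumerate multiples of P until we hit Q = (4, 4):
  1P = (2, 1)
  2P = (0, 3)
  3P = (4, 1)
  4P = (4, 4)
Match found at i = 4.

k = 4
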